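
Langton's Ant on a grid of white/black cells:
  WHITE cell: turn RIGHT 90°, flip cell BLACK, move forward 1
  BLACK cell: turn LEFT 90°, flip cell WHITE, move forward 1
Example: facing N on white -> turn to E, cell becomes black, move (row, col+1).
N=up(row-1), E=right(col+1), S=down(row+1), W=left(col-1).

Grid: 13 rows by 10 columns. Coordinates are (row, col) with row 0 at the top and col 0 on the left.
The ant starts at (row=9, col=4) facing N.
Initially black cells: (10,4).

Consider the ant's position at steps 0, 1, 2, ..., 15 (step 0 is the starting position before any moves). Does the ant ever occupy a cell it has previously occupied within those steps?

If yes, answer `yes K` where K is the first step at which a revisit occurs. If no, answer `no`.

Answer: yes 7

Derivation:
Step 1: on WHITE (9,4): turn R to E, flip to black, move to (9,5). |black|=2 — new cell
Step 2: on WHITE (9,5): turn R to S, flip to black, move to (10,5). |black|=3 — new cell
Step 3: on WHITE (10,5): turn R to W, flip to black, move to (10,4). |black|=4 — new cell
Step 4: on BLACK (10,4): turn L to S, flip to white, move to (11,4). |black|=3 — new cell
Step 5: on WHITE (11,4): turn R to W, flip to black, move to (11,3). |black|=4 — new cell
Step 6: on WHITE (11,3): turn R to N, flip to black, move to (10,3). |black|=5 — new cell
Step 7: on WHITE (10,3): turn R to E, flip to black, move to (10,4). |black|=6 — REVISIT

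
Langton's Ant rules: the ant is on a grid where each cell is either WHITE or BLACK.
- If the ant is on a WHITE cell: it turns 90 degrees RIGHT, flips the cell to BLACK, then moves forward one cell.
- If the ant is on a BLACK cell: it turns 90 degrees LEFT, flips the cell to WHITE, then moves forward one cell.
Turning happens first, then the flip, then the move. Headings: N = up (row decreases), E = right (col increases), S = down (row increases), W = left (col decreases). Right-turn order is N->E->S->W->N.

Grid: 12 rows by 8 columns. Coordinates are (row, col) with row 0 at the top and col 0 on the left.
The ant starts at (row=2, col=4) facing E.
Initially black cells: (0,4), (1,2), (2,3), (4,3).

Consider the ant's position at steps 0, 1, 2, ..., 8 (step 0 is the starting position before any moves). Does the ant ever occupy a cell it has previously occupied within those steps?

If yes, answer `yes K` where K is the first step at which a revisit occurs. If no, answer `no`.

Answer: no

Derivation:
Step 1: on WHITE (2,4): turn R to S, flip to black, move to (3,4). |black|=5 — new cell
Step 2: on WHITE (3,4): turn R to W, flip to black, move to (3,3). |black|=6 — new cell
Step 3: on WHITE (3,3): turn R to N, flip to black, move to (2,3). |black|=7 — new cell
Step 4: on BLACK (2,3): turn L to W, flip to white, move to (2,2). |black|=6 — new cell
Step 5: on WHITE (2,2): turn R to N, flip to black, move to (1,2). |black|=7 — new cell
Step 6: on BLACK (1,2): turn L to W, flip to white, move to (1,1). |black|=6 — new cell
Step 7: on WHITE (1,1): turn R to N, flip to black, move to (0,1). |black|=7 — new cell
Step 8: on WHITE (0,1): turn R to E, flip to black, move to (0,2). |black|=8 — new cell
No revisit within 8 steps.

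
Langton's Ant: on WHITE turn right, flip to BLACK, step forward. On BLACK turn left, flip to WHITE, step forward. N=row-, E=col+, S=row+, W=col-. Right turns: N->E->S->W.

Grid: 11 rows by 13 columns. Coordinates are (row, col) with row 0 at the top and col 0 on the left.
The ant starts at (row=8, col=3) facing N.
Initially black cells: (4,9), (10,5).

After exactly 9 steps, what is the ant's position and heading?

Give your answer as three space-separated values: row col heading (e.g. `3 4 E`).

Answer: 8 2 W

Derivation:
Step 1: on WHITE (8,3): turn R to E, flip to black, move to (8,4). |black|=3
Step 2: on WHITE (8,4): turn R to S, flip to black, move to (9,4). |black|=4
Step 3: on WHITE (9,4): turn R to W, flip to black, move to (9,3). |black|=5
Step 4: on WHITE (9,3): turn R to N, flip to black, move to (8,3). |black|=6
Step 5: on BLACK (8,3): turn L to W, flip to white, move to (8,2). |black|=5
Step 6: on WHITE (8,2): turn R to N, flip to black, move to (7,2). |black|=6
Step 7: on WHITE (7,2): turn R to E, flip to black, move to (7,3). |black|=7
Step 8: on WHITE (7,3): turn R to S, flip to black, move to (8,3). |black|=8
Step 9: on WHITE (8,3): turn R to W, flip to black, move to (8,2). |black|=9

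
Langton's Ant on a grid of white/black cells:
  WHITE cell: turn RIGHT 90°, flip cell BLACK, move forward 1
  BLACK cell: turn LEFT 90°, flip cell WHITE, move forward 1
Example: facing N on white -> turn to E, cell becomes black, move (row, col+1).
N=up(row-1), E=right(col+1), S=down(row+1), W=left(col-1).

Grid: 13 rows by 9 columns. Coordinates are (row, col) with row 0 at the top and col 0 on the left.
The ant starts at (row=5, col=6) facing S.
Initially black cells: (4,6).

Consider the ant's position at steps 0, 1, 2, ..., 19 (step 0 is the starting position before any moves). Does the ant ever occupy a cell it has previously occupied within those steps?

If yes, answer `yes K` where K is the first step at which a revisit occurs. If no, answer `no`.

Step 1: on WHITE (5,6): turn R to W, flip to black, move to (5,5). |black|=2 — new cell
Step 2: on WHITE (5,5): turn R to N, flip to black, move to (4,5). |black|=3 — new cell
Step 3: on WHITE (4,5): turn R to E, flip to black, move to (4,6). |black|=4 — new cell
Step 4: on BLACK (4,6): turn L to N, flip to white, move to (3,6). |black|=3 — new cell
Step 5: on WHITE (3,6): turn R to E, flip to black, move to (3,7). |black|=4 — new cell
Step 6: on WHITE (3,7): turn R to S, flip to black, move to (4,7). |black|=5 — new cell
Step 7: on WHITE (4,7): turn R to W, flip to black, move to (4,6). |black|=6 — REVISIT

Answer: yes 7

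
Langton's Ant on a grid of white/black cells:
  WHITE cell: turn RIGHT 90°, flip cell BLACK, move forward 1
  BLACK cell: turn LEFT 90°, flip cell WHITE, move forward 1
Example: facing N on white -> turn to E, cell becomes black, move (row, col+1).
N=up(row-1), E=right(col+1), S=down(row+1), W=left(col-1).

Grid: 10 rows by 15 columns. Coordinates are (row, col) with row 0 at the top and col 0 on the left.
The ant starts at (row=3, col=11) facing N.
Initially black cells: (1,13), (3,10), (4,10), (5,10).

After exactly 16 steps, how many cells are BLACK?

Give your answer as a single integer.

Step 1: on WHITE (3,11): turn R to E, flip to black, move to (3,12). |black|=5
Step 2: on WHITE (3,12): turn R to S, flip to black, move to (4,12). |black|=6
Step 3: on WHITE (4,12): turn R to W, flip to black, move to (4,11). |black|=7
Step 4: on WHITE (4,11): turn R to N, flip to black, move to (3,11). |black|=8
Step 5: on BLACK (3,11): turn L to W, flip to white, move to (3,10). |black|=7
Step 6: on BLACK (3,10): turn L to S, flip to white, move to (4,10). |black|=6
Step 7: on BLACK (4,10): turn L to E, flip to white, move to (4,11). |black|=5
Step 8: on BLACK (4,11): turn L to N, flip to white, move to (3,11). |black|=4
Step 9: on WHITE (3,11): turn R to E, flip to black, move to (3,12). |black|=5
Step 10: on BLACK (3,12): turn L to N, flip to white, move to (2,12). |black|=4
Step 11: on WHITE (2,12): turn R to E, flip to black, move to (2,13). |black|=5
Step 12: on WHITE (2,13): turn R to S, flip to black, move to (3,13). |black|=6
Step 13: on WHITE (3,13): turn R to W, flip to black, move to (3,12). |black|=7
Step 14: on WHITE (3,12): turn R to N, flip to black, move to (2,12). |black|=8
Step 15: on BLACK (2,12): turn L to W, flip to white, move to (2,11). |black|=7
Step 16: on WHITE (2,11): turn R to N, flip to black, move to (1,11). |black|=8

Answer: 8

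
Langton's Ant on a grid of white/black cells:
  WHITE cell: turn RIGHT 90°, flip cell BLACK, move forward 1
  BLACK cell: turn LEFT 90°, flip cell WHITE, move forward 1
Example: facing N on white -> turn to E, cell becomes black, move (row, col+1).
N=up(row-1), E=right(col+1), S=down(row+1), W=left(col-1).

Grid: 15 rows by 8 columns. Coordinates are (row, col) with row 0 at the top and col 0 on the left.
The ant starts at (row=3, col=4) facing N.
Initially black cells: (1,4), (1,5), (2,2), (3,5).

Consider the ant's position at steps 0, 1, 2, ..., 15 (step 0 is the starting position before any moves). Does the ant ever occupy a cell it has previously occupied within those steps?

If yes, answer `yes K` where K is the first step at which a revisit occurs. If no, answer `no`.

Answer: yes 5

Derivation:
Step 1: on WHITE (3,4): turn R to E, flip to black, move to (3,5). |black|=5 — new cell
Step 2: on BLACK (3,5): turn L to N, flip to white, move to (2,5). |black|=4 — new cell
Step 3: on WHITE (2,5): turn R to E, flip to black, move to (2,6). |black|=5 — new cell
Step 4: on WHITE (2,6): turn R to S, flip to black, move to (3,6). |black|=6 — new cell
Step 5: on WHITE (3,6): turn R to W, flip to black, move to (3,5). |black|=7 — REVISIT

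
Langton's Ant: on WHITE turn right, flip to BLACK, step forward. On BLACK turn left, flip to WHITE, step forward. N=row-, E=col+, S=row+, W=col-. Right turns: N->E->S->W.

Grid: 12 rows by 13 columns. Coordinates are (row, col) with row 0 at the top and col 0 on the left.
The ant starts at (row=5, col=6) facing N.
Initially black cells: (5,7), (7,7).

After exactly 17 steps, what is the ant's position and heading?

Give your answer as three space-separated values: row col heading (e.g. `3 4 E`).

Answer: 3 5 W

Derivation:
Step 1: on WHITE (5,6): turn R to E, flip to black, move to (5,7). |black|=3
Step 2: on BLACK (5,7): turn L to N, flip to white, move to (4,7). |black|=2
Step 3: on WHITE (4,7): turn R to E, flip to black, move to (4,8). |black|=3
Step 4: on WHITE (4,8): turn R to S, flip to black, move to (5,8). |black|=4
Step 5: on WHITE (5,8): turn R to W, flip to black, move to (5,7). |black|=5
Step 6: on WHITE (5,7): turn R to N, flip to black, move to (4,7). |black|=6
Step 7: on BLACK (4,7): turn L to W, flip to white, move to (4,6). |black|=5
Step 8: on WHITE (4,6): turn R to N, flip to black, move to (3,6). |black|=6
Step 9: on WHITE (3,6): turn R to E, flip to black, move to (3,7). |black|=7
Step 10: on WHITE (3,7): turn R to S, flip to black, move to (4,7). |black|=8
Step 11: on WHITE (4,7): turn R to W, flip to black, move to (4,6). |black|=9
Step 12: on BLACK (4,6): turn L to S, flip to white, move to (5,6). |black|=8
Step 13: on BLACK (5,6): turn L to E, flip to white, move to (5,7). |black|=7
Step 14: on BLACK (5,7): turn L to N, flip to white, move to (4,7). |black|=6
Step 15: on BLACK (4,7): turn L to W, flip to white, move to (4,6). |black|=5
Step 16: on WHITE (4,6): turn R to N, flip to black, move to (3,6). |black|=6
Step 17: on BLACK (3,6): turn L to W, flip to white, move to (3,5). |black|=5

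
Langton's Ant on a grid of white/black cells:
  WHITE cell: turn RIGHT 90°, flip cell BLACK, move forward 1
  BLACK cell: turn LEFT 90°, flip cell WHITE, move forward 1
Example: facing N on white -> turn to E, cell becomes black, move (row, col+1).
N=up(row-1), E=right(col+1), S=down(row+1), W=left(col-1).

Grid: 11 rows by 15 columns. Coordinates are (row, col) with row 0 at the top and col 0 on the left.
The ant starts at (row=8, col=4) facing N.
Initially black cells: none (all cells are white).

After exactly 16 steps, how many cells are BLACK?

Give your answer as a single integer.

Step 1: on WHITE (8,4): turn R to E, flip to black, move to (8,5). |black|=1
Step 2: on WHITE (8,5): turn R to S, flip to black, move to (9,5). |black|=2
Step 3: on WHITE (9,5): turn R to W, flip to black, move to (9,4). |black|=3
Step 4: on WHITE (9,4): turn R to N, flip to black, move to (8,4). |black|=4
Step 5: on BLACK (8,4): turn L to W, flip to white, move to (8,3). |black|=3
Step 6: on WHITE (8,3): turn R to N, flip to black, move to (7,3). |black|=4
Step 7: on WHITE (7,3): turn R to E, flip to black, move to (7,4). |black|=5
Step 8: on WHITE (7,4): turn R to S, flip to black, move to (8,4). |black|=6
Step 9: on WHITE (8,4): turn R to W, flip to black, move to (8,3). |black|=7
Step 10: on BLACK (8,3): turn L to S, flip to white, move to (9,3). |black|=6
Step 11: on WHITE (9,3): turn R to W, flip to black, move to (9,2). |black|=7
Step 12: on WHITE (9,2): turn R to N, flip to black, move to (8,2). |black|=8
Step 13: on WHITE (8,2): turn R to E, flip to black, move to (8,3). |black|=9
Step 14: on WHITE (8,3): turn R to S, flip to black, move to (9,3). |black|=10
Step 15: on BLACK (9,3): turn L to E, flip to white, move to (9,4). |black|=9
Step 16: on BLACK (9,4): turn L to N, flip to white, move to (8,4). |black|=8

Answer: 8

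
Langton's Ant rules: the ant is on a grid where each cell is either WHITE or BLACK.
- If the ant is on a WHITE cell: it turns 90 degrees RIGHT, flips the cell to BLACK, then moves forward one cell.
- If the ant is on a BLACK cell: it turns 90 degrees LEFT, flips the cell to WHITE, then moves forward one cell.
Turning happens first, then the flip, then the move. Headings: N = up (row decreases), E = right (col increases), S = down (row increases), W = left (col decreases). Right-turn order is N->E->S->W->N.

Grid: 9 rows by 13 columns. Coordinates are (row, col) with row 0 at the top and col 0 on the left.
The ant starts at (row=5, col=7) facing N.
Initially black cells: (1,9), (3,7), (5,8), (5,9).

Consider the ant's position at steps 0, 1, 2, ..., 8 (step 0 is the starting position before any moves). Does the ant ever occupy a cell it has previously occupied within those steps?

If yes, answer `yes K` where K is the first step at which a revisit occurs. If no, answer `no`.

Step 1: on WHITE (5,7): turn R to E, flip to black, move to (5,8). |black|=5 — new cell
Step 2: on BLACK (5,8): turn L to N, flip to white, move to (4,8). |black|=4 — new cell
Step 3: on WHITE (4,8): turn R to E, flip to black, move to (4,9). |black|=5 — new cell
Step 4: on WHITE (4,9): turn R to S, flip to black, move to (5,9). |black|=6 — new cell
Step 5: on BLACK (5,9): turn L to E, flip to white, move to (5,10). |black|=5 — new cell
Step 6: on WHITE (5,10): turn R to S, flip to black, move to (6,10). |black|=6 — new cell
Step 7: on WHITE (6,10): turn R to W, flip to black, move to (6,9). |black|=7 — new cell
Step 8: on WHITE (6,9): turn R to N, flip to black, move to (5,9). |black|=8 — REVISIT

Answer: yes 8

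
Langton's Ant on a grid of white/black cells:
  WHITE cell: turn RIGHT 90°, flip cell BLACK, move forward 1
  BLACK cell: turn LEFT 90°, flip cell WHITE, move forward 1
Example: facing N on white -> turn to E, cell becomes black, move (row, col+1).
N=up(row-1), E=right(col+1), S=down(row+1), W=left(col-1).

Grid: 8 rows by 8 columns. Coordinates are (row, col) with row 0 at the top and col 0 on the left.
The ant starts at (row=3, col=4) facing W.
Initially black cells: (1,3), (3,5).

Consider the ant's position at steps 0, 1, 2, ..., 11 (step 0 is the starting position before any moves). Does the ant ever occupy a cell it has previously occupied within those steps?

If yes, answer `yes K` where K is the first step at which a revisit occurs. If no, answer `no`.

Step 1: on WHITE (3,4): turn R to N, flip to black, move to (2,4). |black|=3 — new cell
Step 2: on WHITE (2,4): turn R to E, flip to black, move to (2,5). |black|=4 — new cell
Step 3: on WHITE (2,5): turn R to S, flip to black, move to (3,5). |black|=5 — new cell
Step 4: on BLACK (3,5): turn L to E, flip to white, move to (3,6). |black|=4 — new cell
Step 5: on WHITE (3,6): turn R to S, flip to black, move to (4,6). |black|=5 — new cell
Step 6: on WHITE (4,6): turn R to W, flip to black, move to (4,5). |black|=6 — new cell
Step 7: on WHITE (4,5): turn R to N, flip to black, move to (3,5). |black|=7 — REVISIT

Answer: yes 7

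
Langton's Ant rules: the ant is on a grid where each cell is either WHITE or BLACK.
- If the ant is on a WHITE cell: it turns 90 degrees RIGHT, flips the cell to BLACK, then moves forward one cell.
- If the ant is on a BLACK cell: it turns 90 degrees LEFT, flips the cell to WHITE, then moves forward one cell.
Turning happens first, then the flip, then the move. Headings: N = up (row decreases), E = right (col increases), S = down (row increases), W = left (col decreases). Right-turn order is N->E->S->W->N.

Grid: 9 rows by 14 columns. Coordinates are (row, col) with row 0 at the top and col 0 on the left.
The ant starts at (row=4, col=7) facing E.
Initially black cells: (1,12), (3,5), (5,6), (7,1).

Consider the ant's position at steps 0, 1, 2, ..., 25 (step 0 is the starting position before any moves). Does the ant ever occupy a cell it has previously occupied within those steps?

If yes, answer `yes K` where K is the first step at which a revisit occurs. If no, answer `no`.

Answer: yes 6

Derivation:
Step 1: on WHITE (4,7): turn R to S, flip to black, move to (5,7). |black|=5 — new cell
Step 2: on WHITE (5,7): turn R to W, flip to black, move to (5,6). |black|=6 — new cell
Step 3: on BLACK (5,6): turn L to S, flip to white, move to (6,6). |black|=5 — new cell
Step 4: on WHITE (6,6): turn R to W, flip to black, move to (6,5). |black|=6 — new cell
Step 5: on WHITE (6,5): turn R to N, flip to black, move to (5,5). |black|=7 — new cell
Step 6: on WHITE (5,5): turn R to E, flip to black, move to (5,6). |black|=8 — REVISIT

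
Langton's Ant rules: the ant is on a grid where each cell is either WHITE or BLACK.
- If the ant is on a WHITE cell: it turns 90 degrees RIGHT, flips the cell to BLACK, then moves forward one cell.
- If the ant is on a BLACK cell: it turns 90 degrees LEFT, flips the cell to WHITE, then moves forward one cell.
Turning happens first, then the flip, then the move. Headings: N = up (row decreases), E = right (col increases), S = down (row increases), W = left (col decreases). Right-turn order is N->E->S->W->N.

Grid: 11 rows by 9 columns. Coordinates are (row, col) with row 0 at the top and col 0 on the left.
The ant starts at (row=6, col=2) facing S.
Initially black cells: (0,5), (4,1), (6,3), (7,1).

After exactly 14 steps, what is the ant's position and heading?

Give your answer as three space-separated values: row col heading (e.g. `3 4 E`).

Answer: 7 1 S

Derivation:
Step 1: on WHITE (6,2): turn R to W, flip to black, move to (6,1). |black|=5
Step 2: on WHITE (6,1): turn R to N, flip to black, move to (5,1). |black|=6
Step 3: on WHITE (5,1): turn R to E, flip to black, move to (5,2). |black|=7
Step 4: on WHITE (5,2): turn R to S, flip to black, move to (6,2). |black|=8
Step 5: on BLACK (6,2): turn L to E, flip to white, move to (6,3). |black|=7
Step 6: on BLACK (6,3): turn L to N, flip to white, move to (5,3). |black|=6
Step 7: on WHITE (5,3): turn R to E, flip to black, move to (5,4). |black|=7
Step 8: on WHITE (5,4): turn R to S, flip to black, move to (6,4). |black|=8
Step 9: on WHITE (6,4): turn R to W, flip to black, move to (6,3). |black|=9
Step 10: on WHITE (6,3): turn R to N, flip to black, move to (5,3). |black|=10
Step 11: on BLACK (5,3): turn L to W, flip to white, move to (5,2). |black|=9
Step 12: on BLACK (5,2): turn L to S, flip to white, move to (6,2). |black|=8
Step 13: on WHITE (6,2): turn R to W, flip to black, move to (6,1). |black|=9
Step 14: on BLACK (6,1): turn L to S, flip to white, move to (7,1). |black|=8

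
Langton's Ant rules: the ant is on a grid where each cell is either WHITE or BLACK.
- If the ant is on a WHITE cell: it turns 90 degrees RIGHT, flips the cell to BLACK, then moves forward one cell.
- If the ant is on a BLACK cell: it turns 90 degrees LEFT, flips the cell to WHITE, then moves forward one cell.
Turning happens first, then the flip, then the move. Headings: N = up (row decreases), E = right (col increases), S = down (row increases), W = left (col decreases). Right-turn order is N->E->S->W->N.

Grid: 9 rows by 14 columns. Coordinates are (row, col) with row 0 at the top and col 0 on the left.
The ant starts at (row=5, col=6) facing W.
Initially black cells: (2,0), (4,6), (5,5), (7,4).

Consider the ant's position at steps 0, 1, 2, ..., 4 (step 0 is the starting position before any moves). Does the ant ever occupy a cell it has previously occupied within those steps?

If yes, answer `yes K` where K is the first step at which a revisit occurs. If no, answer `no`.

Step 1: on WHITE (5,6): turn R to N, flip to black, move to (4,6). |black|=5 — new cell
Step 2: on BLACK (4,6): turn L to W, flip to white, move to (4,5). |black|=4 — new cell
Step 3: on WHITE (4,5): turn R to N, flip to black, move to (3,5). |black|=5 — new cell
Step 4: on WHITE (3,5): turn R to E, flip to black, move to (3,6). |black|=6 — new cell
No revisit within 4 steps.

Answer: no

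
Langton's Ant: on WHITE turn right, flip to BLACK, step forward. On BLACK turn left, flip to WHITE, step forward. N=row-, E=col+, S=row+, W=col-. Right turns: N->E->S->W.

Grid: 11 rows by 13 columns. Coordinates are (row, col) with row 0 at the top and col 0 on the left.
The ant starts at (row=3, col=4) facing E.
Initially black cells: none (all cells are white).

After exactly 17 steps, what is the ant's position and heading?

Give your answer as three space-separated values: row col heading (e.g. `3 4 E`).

Answer: 2 4 N

Derivation:
Step 1: on WHITE (3,4): turn R to S, flip to black, move to (4,4). |black|=1
Step 2: on WHITE (4,4): turn R to W, flip to black, move to (4,3). |black|=2
Step 3: on WHITE (4,3): turn R to N, flip to black, move to (3,3). |black|=3
Step 4: on WHITE (3,3): turn R to E, flip to black, move to (3,4). |black|=4
Step 5: on BLACK (3,4): turn L to N, flip to white, move to (2,4). |black|=3
Step 6: on WHITE (2,4): turn R to E, flip to black, move to (2,5). |black|=4
Step 7: on WHITE (2,5): turn R to S, flip to black, move to (3,5). |black|=5
Step 8: on WHITE (3,5): turn R to W, flip to black, move to (3,4). |black|=6
Step 9: on WHITE (3,4): turn R to N, flip to black, move to (2,4). |black|=7
Step 10: on BLACK (2,4): turn L to W, flip to white, move to (2,3). |black|=6
Step 11: on WHITE (2,3): turn R to N, flip to black, move to (1,3). |black|=7
Step 12: on WHITE (1,3): turn R to E, flip to black, move to (1,4). |black|=8
Step 13: on WHITE (1,4): turn R to S, flip to black, move to (2,4). |black|=9
Step 14: on WHITE (2,4): turn R to W, flip to black, move to (2,3). |black|=10
Step 15: on BLACK (2,3): turn L to S, flip to white, move to (3,3). |black|=9
Step 16: on BLACK (3,3): turn L to E, flip to white, move to (3,4). |black|=8
Step 17: on BLACK (3,4): turn L to N, flip to white, move to (2,4). |black|=7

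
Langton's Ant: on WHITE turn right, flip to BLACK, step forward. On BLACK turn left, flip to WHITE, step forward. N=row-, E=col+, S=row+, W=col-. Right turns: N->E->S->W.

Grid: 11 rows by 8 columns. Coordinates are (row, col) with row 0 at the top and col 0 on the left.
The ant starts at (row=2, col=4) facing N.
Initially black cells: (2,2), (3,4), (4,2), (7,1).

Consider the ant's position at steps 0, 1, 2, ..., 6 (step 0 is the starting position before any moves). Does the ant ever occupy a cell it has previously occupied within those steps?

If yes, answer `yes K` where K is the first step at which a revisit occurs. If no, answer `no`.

Answer: no

Derivation:
Step 1: on WHITE (2,4): turn R to E, flip to black, move to (2,5). |black|=5 — new cell
Step 2: on WHITE (2,5): turn R to S, flip to black, move to (3,5). |black|=6 — new cell
Step 3: on WHITE (3,5): turn R to W, flip to black, move to (3,4). |black|=7 — new cell
Step 4: on BLACK (3,4): turn L to S, flip to white, move to (4,4). |black|=6 — new cell
Step 5: on WHITE (4,4): turn R to W, flip to black, move to (4,3). |black|=7 — new cell
Step 6: on WHITE (4,3): turn R to N, flip to black, move to (3,3). |black|=8 — new cell
No revisit within 6 steps.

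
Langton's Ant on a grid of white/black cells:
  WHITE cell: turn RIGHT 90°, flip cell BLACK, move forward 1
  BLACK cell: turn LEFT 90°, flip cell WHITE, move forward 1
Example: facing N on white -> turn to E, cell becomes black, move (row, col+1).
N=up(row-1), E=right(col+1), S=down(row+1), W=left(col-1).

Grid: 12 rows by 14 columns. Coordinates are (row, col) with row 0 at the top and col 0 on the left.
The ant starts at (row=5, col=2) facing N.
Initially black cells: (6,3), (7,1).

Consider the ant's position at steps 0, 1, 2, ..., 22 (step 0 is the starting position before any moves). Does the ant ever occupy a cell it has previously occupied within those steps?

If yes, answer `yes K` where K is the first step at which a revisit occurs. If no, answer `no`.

Answer: yes 6

Derivation:
Step 1: on WHITE (5,2): turn R to E, flip to black, move to (5,3). |black|=3 — new cell
Step 2: on WHITE (5,3): turn R to S, flip to black, move to (6,3). |black|=4 — new cell
Step 3: on BLACK (6,3): turn L to E, flip to white, move to (6,4). |black|=3 — new cell
Step 4: on WHITE (6,4): turn R to S, flip to black, move to (7,4). |black|=4 — new cell
Step 5: on WHITE (7,4): turn R to W, flip to black, move to (7,3). |black|=5 — new cell
Step 6: on WHITE (7,3): turn R to N, flip to black, move to (6,3). |black|=6 — REVISIT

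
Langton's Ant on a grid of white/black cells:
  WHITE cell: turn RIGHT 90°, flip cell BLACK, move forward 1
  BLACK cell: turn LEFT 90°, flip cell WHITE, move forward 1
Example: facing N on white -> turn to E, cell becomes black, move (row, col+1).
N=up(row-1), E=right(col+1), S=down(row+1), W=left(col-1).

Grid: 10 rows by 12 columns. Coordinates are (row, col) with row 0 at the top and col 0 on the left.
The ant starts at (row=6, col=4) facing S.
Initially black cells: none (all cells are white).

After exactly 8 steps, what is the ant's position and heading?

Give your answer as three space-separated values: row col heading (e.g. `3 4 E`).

Step 1: on WHITE (6,4): turn R to W, flip to black, move to (6,3). |black|=1
Step 2: on WHITE (6,3): turn R to N, flip to black, move to (5,3). |black|=2
Step 3: on WHITE (5,3): turn R to E, flip to black, move to (5,4). |black|=3
Step 4: on WHITE (5,4): turn R to S, flip to black, move to (6,4). |black|=4
Step 5: on BLACK (6,4): turn L to E, flip to white, move to (6,5). |black|=3
Step 6: on WHITE (6,5): turn R to S, flip to black, move to (7,5). |black|=4
Step 7: on WHITE (7,5): turn R to W, flip to black, move to (7,4). |black|=5
Step 8: on WHITE (7,4): turn R to N, flip to black, move to (6,4). |black|=6

Answer: 6 4 N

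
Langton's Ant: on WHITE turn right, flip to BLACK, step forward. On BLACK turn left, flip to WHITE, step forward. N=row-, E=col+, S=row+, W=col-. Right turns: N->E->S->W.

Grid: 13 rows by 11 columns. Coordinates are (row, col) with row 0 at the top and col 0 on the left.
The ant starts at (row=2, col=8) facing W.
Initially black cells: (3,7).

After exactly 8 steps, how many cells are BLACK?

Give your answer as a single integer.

Answer: 5

Derivation:
Step 1: on WHITE (2,8): turn R to N, flip to black, move to (1,8). |black|=2
Step 2: on WHITE (1,8): turn R to E, flip to black, move to (1,9). |black|=3
Step 3: on WHITE (1,9): turn R to S, flip to black, move to (2,9). |black|=4
Step 4: on WHITE (2,9): turn R to W, flip to black, move to (2,8). |black|=5
Step 5: on BLACK (2,8): turn L to S, flip to white, move to (3,8). |black|=4
Step 6: on WHITE (3,8): turn R to W, flip to black, move to (3,7). |black|=5
Step 7: on BLACK (3,7): turn L to S, flip to white, move to (4,7). |black|=4
Step 8: on WHITE (4,7): turn R to W, flip to black, move to (4,6). |black|=5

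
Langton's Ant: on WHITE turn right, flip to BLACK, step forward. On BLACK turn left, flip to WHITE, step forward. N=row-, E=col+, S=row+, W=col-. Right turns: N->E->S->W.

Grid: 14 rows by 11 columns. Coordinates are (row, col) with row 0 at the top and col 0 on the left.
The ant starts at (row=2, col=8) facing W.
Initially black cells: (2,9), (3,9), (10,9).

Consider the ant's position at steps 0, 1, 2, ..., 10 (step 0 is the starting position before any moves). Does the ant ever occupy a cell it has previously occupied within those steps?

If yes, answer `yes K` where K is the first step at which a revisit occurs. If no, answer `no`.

Step 1: on WHITE (2,8): turn R to N, flip to black, move to (1,8). |black|=4 — new cell
Step 2: on WHITE (1,8): turn R to E, flip to black, move to (1,9). |black|=5 — new cell
Step 3: on WHITE (1,9): turn R to S, flip to black, move to (2,9). |black|=6 — new cell
Step 4: on BLACK (2,9): turn L to E, flip to white, move to (2,10). |black|=5 — new cell
Step 5: on WHITE (2,10): turn R to S, flip to black, move to (3,10). |black|=6 — new cell
Step 6: on WHITE (3,10): turn R to W, flip to black, move to (3,9). |black|=7 — new cell
Step 7: on BLACK (3,9): turn L to S, flip to white, move to (4,9). |black|=6 — new cell
Step 8: on WHITE (4,9): turn R to W, flip to black, move to (4,8). |black|=7 — new cell
Step 9: on WHITE (4,8): turn R to N, flip to black, move to (3,8). |black|=8 — new cell
Step 10: on WHITE (3,8): turn R to E, flip to black, move to (3,9). |black|=9 — REVISIT

Answer: yes 10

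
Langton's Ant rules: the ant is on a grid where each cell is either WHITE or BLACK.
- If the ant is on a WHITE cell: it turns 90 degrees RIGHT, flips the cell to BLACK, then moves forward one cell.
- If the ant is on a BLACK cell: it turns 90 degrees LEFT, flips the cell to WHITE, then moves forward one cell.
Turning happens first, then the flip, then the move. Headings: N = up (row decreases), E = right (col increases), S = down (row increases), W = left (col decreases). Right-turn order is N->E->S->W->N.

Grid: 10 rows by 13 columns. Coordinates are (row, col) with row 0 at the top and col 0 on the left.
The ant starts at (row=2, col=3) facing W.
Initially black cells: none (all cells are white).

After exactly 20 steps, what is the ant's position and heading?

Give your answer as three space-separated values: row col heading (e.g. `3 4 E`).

Answer: 4 5 E

Derivation:
Step 1: on WHITE (2,3): turn R to N, flip to black, move to (1,3). |black|=1
Step 2: on WHITE (1,3): turn R to E, flip to black, move to (1,4). |black|=2
Step 3: on WHITE (1,4): turn R to S, flip to black, move to (2,4). |black|=3
Step 4: on WHITE (2,4): turn R to W, flip to black, move to (2,3). |black|=4
Step 5: on BLACK (2,3): turn L to S, flip to white, move to (3,3). |black|=3
Step 6: on WHITE (3,3): turn R to W, flip to black, move to (3,2). |black|=4
Step 7: on WHITE (3,2): turn R to N, flip to black, move to (2,2). |black|=5
Step 8: on WHITE (2,2): turn R to E, flip to black, move to (2,3). |black|=6
Step 9: on WHITE (2,3): turn R to S, flip to black, move to (3,3). |black|=7
Step 10: on BLACK (3,3): turn L to E, flip to white, move to (3,4). |black|=6
Step 11: on WHITE (3,4): turn R to S, flip to black, move to (4,4). |black|=7
Step 12: on WHITE (4,4): turn R to W, flip to black, move to (4,3). |black|=8
Step 13: on WHITE (4,3): turn R to N, flip to black, move to (3,3). |black|=9
Step 14: on WHITE (3,3): turn R to E, flip to black, move to (3,4). |black|=10
Step 15: on BLACK (3,4): turn L to N, flip to white, move to (2,4). |black|=9
Step 16: on BLACK (2,4): turn L to W, flip to white, move to (2,3). |black|=8
Step 17: on BLACK (2,3): turn L to S, flip to white, move to (3,3). |black|=7
Step 18: on BLACK (3,3): turn L to E, flip to white, move to (3,4). |black|=6
Step 19: on WHITE (3,4): turn R to S, flip to black, move to (4,4). |black|=7
Step 20: on BLACK (4,4): turn L to E, flip to white, move to (4,5). |black|=6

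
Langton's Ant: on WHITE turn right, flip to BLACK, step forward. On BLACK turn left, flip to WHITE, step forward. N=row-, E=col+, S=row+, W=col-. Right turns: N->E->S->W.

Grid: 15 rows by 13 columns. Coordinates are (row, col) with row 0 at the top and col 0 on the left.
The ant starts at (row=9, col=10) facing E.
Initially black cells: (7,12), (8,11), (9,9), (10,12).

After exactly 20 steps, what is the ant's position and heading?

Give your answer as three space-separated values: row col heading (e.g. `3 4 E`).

Answer: 11 6 W

Derivation:
Step 1: on WHITE (9,10): turn R to S, flip to black, move to (10,10). |black|=5
Step 2: on WHITE (10,10): turn R to W, flip to black, move to (10,9). |black|=6
Step 3: on WHITE (10,9): turn R to N, flip to black, move to (9,9). |black|=7
Step 4: on BLACK (9,9): turn L to W, flip to white, move to (9,8). |black|=6
Step 5: on WHITE (9,8): turn R to N, flip to black, move to (8,8). |black|=7
Step 6: on WHITE (8,8): turn R to E, flip to black, move to (8,9). |black|=8
Step 7: on WHITE (8,9): turn R to S, flip to black, move to (9,9). |black|=9
Step 8: on WHITE (9,9): turn R to W, flip to black, move to (9,8). |black|=10
Step 9: on BLACK (9,8): turn L to S, flip to white, move to (10,8). |black|=9
Step 10: on WHITE (10,8): turn R to W, flip to black, move to (10,7). |black|=10
Step 11: on WHITE (10,7): turn R to N, flip to black, move to (9,7). |black|=11
Step 12: on WHITE (9,7): turn R to E, flip to black, move to (9,8). |black|=12
Step 13: on WHITE (9,8): turn R to S, flip to black, move to (10,8). |black|=13
Step 14: on BLACK (10,8): turn L to E, flip to white, move to (10,9). |black|=12
Step 15: on BLACK (10,9): turn L to N, flip to white, move to (9,9). |black|=11
Step 16: on BLACK (9,9): turn L to W, flip to white, move to (9,8). |black|=10
Step 17: on BLACK (9,8): turn L to S, flip to white, move to (10,8). |black|=9
Step 18: on WHITE (10,8): turn R to W, flip to black, move to (10,7). |black|=10
Step 19: on BLACK (10,7): turn L to S, flip to white, move to (11,7). |black|=9
Step 20: on WHITE (11,7): turn R to W, flip to black, move to (11,6). |black|=10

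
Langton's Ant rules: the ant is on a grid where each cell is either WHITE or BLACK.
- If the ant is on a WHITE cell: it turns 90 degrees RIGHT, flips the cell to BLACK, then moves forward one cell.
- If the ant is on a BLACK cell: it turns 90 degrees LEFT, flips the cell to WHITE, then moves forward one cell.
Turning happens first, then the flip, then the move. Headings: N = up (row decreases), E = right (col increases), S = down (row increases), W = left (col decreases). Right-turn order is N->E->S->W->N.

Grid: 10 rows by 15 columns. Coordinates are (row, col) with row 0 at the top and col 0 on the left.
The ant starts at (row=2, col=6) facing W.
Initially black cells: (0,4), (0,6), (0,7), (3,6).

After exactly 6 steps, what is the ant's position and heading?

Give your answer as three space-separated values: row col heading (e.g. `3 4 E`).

Answer: 3 7 E

Derivation:
Step 1: on WHITE (2,6): turn R to N, flip to black, move to (1,6). |black|=5
Step 2: on WHITE (1,6): turn R to E, flip to black, move to (1,7). |black|=6
Step 3: on WHITE (1,7): turn R to S, flip to black, move to (2,7). |black|=7
Step 4: on WHITE (2,7): turn R to W, flip to black, move to (2,6). |black|=8
Step 5: on BLACK (2,6): turn L to S, flip to white, move to (3,6). |black|=7
Step 6: on BLACK (3,6): turn L to E, flip to white, move to (3,7). |black|=6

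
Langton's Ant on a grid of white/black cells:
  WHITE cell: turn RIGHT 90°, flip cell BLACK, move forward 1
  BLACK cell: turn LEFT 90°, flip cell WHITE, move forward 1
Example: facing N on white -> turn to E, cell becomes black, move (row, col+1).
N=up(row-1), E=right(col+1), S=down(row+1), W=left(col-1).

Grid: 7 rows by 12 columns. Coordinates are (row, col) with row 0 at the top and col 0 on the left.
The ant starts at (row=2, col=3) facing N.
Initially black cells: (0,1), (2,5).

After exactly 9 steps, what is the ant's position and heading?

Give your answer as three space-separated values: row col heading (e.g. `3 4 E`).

Step 1: on WHITE (2,3): turn R to E, flip to black, move to (2,4). |black|=3
Step 2: on WHITE (2,4): turn R to S, flip to black, move to (3,4). |black|=4
Step 3: on WHITE (3,4): turn R to W, flip to black, move to (3,3). |black|=5
Step 4: on WHITE (3,3): turn R to N, flip to black, move to (2,3). |black|=6
Step 5: on BLACK (2,3): turn L to W, flip to white, move to (2,2). |black|=5
Step 6: on WHITE (2,2): turn R to N, flip to black, move to (1,2). |black|=6
Step 7: on WHITE (1,2): turn R to E, flip to black, move to (1,3). |black|=7
Step 8: on WHITE (1,3): turn R to S, flip to black, move to (2,3). |black|=8
Step 9: on WHITE (2,3): turn R to W, flip to black, move to (2,2). |black|=9

Answer: 2 2 W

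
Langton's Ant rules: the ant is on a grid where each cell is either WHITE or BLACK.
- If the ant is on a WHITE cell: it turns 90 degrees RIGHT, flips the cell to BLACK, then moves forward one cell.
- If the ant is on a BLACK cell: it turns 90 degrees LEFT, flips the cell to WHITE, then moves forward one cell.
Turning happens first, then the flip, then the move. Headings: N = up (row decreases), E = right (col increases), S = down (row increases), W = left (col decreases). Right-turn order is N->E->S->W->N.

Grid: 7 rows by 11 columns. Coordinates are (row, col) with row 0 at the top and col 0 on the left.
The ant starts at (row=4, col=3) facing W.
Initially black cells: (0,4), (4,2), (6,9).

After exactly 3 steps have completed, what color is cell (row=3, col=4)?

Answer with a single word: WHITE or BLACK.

Answer: BLACK

Derivation:
Step 1: on WHITE (4,3): turn R to N, flip to black, move to (3,3). |black|=4
Step 2: on WHITE (3,3): turn R to E, flip to black, move to (3,4). |black|=5
Step 3: on WHITE (3,4): turn R to S, flip to black, move to (4,4). |black|=6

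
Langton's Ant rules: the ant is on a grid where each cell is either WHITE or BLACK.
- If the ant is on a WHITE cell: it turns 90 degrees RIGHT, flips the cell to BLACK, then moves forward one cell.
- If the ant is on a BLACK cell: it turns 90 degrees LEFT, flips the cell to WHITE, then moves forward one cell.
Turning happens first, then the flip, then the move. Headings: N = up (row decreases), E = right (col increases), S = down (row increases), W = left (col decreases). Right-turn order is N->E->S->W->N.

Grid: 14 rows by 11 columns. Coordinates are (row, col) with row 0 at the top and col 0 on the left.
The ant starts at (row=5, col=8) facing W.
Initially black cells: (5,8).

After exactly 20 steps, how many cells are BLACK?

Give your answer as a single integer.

Step 1: on BLACK (5,8): turn L to S, flip to white, move to (6,8). |black|=0
Step 2: on WHITE (6,8): turn R to W, flip to black, move to (6,7). |black|=1
Step 3: on WHITE (6,7): turn R to N, flip to black, move to (5,7). |black|=2
Step 4: on WHITE (5,7): turn R to E, flip to black, move to (5,8). |black|=3
Step 5: on WHITE (5,8): turn R to S, flip to black, move to (6,8). |black|=4
Step 6: on BLACK (6,8): turn L to E, flip to white, move to (6,9). |black|=3
Step 7: on WHITE (6,9): turn R to S, flip to black, move to (7,9). |black|=4
Step 8: on WHITE (7,9): turn R to W, flip to black, move to (7,8). |black|=5
Step 9: on WHITE (7,8): turn R to N, flip to black, move to (6,8). |black|=6
Step 10: on WHITE (6,8): turn R to E, flip to black, move to (6,9). |black|=7
Step 11: on BLACK (6,9): turn L to N, flip to white, move to (5,9). |black|=6
Step 12: on WHITE (5,9): turn R to E, flip to black, move to (5,10). |black|=7
Step 13: on WHITE (5,10): turn R to S, flip to black, move to (6,10). |black|=8
Step 14: on WHITE (6,10): turn R to W, flip to black, move to (6,9). |black|=9
Step 15: on WHITE (6,9): turn R to N, flip to black, move to (5,9). |black|=10
Step 16: on BLACK (5,9): turn L to W, flip to white, move to (5,8). |black|=9
Step 17: on BLACK (5,8): turn L to S, flip to white, move to (6,8). |black|=8
Step 18: on BLACK (6,8): turn L to E, flip to white, move to (6,9). |black|=7
Step 19: on BLACK (6,9): turn L to N, flip to white, move to (5,9). |black|=6
Step 20: on WHITE (5,9): turn R to E, flip to black, move to (5,10). |black|=7

Answer: 7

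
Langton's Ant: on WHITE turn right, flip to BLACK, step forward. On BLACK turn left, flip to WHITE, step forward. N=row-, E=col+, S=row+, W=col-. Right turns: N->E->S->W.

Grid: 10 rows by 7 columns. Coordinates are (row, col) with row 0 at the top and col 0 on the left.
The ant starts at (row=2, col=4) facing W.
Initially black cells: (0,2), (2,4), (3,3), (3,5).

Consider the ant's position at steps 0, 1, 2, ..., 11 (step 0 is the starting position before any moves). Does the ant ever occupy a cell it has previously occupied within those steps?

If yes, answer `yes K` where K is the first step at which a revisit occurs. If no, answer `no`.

Step 1: on BLACK (2,4): turn L to S, flip to white, move to (3,4). |black|=3 — new cell
Step 2: on WHITE (3,4): turn R to W, flip to black, move to (3,3). |black|=4 — new cell
Step 3: on BLACK (3,3): turn L to S, flip to white, move to (4,3). |black|=3 — new cell
Step 4: on WHITE (4,3): turn R to W, flip to black, move to (4,2). |black|=4 — new cell
Step 5: on WHITE (4,2): turn R to N, flip to black, move to (3,2). |black|=5 — new cell
Step 6: on WHITE (3,2): turn R to E, flip to black, move to (3,3). |black|=6 — REVISIT

Answer: yes 6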